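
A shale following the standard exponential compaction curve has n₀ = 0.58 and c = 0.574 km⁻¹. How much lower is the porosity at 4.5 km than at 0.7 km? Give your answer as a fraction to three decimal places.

0.344

n(0.7) = 0.58·e^(−0.574×0.7) = 0.3881
n(4.5) = 0.58·e^(−0.574×4.5) = 0.0438
Δn = 0.3881 − 0.0438 = 0.3443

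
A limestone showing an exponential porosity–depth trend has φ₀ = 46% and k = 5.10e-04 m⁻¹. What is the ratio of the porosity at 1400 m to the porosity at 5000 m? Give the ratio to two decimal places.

Working in km (1 km = 1000 m; k in km⁻¹ = k in m⁻¹ × 1000):
φ(d₁)/φ(d₂) = e^(−k·d₁)/e^(−k·d₂) = e^{k(d₂−d₁)}
= exp(0.51 × 3.6) = exp(1.836) = 6.2714

6.27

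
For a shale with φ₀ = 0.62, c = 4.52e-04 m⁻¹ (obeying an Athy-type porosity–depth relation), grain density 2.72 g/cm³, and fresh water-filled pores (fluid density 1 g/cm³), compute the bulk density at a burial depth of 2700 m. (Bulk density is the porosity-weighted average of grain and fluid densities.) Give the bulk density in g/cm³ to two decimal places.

2.41 g/cm³

Working in km (1 km = 1000 m; c in km⁻¹ = c in m⁻¹ × 1000):
Porosity at depth: φ = 0.62·exp(−0.452×2.7) = 0.62×0.2951 = 0.1830
Bulk density: ρ_b = (1−φ)ρ_g + φ·ρ_f = 0.8170×2.72 + 0.1830×1
       = 2.222 + 0.183 = 2.405 g/cm³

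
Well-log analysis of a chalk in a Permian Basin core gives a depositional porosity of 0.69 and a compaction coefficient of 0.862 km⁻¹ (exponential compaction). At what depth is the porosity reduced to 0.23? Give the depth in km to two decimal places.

1.27 km

Invert Athy's law: z = ln(n₀/n) / c
z = ln(0.69/0.23) / 0.862 = ln(3) / 0.862 = 1.0986 / 0.862 = 1.274 km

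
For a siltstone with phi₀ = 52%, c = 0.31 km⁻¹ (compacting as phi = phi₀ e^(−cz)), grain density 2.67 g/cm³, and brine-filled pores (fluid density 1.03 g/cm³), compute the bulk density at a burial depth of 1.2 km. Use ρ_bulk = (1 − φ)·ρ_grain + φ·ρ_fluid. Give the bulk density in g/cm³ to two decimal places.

2.08 g/cm³

Porosity at depth: phi = 0.52·exp(−0.31×1.2) = 0.52×0.6894 = 0.3585
Bulk density: ρ_b = (1−phi)ρ_g + phi·ρ_f = 0.6415×2.67 + 0.3585×1.03
       = 1.713 + 0.369 = 2.082 g/cm³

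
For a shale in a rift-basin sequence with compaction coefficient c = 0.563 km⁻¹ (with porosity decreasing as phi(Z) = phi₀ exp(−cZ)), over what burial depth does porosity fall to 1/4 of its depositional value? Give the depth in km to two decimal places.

2.46 km

phi/phi₀ = 1/4 ⇒ exp(−c·Z) = 1/4 ⇒ Z = ln(4) / c
Z = 1.3863 / 0.563 = 2.462 km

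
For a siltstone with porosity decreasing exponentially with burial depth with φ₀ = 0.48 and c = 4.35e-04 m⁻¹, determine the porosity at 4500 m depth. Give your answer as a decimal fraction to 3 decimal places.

Working in km (1 km = 1000 m; c in km⁻¹ = c in m⁻¹ × 1000):
φ = φ₀·exp(−c·z) = 0.48 × exp(−0.435 × 4.5) = 0.48 × exp(−1.958)
  = 0.48 × 0.1412 = 0.0678

0.068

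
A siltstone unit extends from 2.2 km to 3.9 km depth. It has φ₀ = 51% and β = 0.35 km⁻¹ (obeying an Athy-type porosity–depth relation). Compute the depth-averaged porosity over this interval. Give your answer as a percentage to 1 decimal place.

17.8%

⟨φ⟩ = (1/(z₂−z₁)) ∫ φ₀ e^(−βz) dz = φ₀·(e^(−β·z₁) − e^(−β·z₂)) / (β·(z₂−z₁))
e^(−0.35×2.2) = 0.4630; e^(−0.35×3.9) = 0.2554
⟨φ⟩ = 0.51 × (0.4630 − 0.2554) / (0.35 × 1.7) = 0.51 × 0.3490 = 0.1780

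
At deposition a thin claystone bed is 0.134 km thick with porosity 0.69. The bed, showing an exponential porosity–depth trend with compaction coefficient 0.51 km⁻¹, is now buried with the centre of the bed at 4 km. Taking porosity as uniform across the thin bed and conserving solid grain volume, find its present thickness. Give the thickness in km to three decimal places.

Porosity at 4 km: phi = 0.69·exp(−0.51×4) = 0.0897
Solid-volume conservation: h(1−phi) = h₀(1−phi₀) ⇒ h = h₀·(1−phi₀)/(1−phi)
h = 0.134 × (1 − 0.69)/(1 − 0.0897) = 0.134 × 0.3406 = 0.0456 km

0.046 km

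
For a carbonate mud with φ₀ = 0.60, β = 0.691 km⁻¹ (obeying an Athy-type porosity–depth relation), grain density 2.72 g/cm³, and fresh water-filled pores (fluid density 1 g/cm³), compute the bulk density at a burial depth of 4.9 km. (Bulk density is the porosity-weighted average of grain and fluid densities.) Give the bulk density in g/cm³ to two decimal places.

Porosity at depth: φ = 0.6·exp(−0.691×4.9) = 0.6×0.0338 = 0.0203
Bulk density: ρ_b = (1−φ)ρ_g + φ·ρ_f = 0.9797×2.72 + 0.0203×1
       = 2.665 + 0.020 = 2.685 g/cm³

2.69 g/cm³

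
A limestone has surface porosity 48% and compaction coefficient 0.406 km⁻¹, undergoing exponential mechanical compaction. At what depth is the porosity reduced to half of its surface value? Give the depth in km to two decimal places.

1.71 km

n/n₀ = 1/2 ⇒ exp(−c·Z) = 1/2 ⇒ Z = ln(2) / c
Z = 0.6931 / 0.406 = 1.707 km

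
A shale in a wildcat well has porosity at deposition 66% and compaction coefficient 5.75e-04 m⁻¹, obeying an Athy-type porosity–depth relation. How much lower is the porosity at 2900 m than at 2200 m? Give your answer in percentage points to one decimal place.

6.2 percentage points

Working in km (1 km = 1000 m; k in km⁻¹ = k in m⁻¹ × 1000):
phi(2.2) = 0.66·e^(−0.575×2.2) = 0.1863
phi(2.9) = 0.66·e^(−0.575×2.9) = 0.1246
Δphi = 0.1863 − 0.1246 = 0.0617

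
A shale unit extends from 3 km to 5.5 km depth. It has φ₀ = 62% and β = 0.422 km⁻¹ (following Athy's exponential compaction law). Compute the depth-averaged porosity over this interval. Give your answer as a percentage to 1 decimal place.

10.8%

⟨φ⟩ = (1/(Z₂−Z₁)) ∫ φ₀ e^(−βZ) dZ = φ₀·(e^(−β·Z₁) − e^(−β·Z₂)) / (β·(Z₂−Z₁))
e^(−0.422×3) = 0.2820; e^(−0.422×5.5) = 0.0982
⟨φ⟩ = 0.62 × (0.2820 − 0.0982) / (0.422 × 2.5) = 0.62 × 0.1742 = 0.1080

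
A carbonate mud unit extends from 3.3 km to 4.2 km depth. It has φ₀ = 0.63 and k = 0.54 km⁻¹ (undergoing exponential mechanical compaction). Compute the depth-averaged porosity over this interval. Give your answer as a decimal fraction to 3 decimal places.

0.084

⟨φ⟩ = (1/(d₂−d₁)) ∫ φ₀ e^(−kd) dd = φ₀·(e^(−k·d₁) − e^(−k·d₂)) / (k·(d₂−d₁))
e^(−0.54×3.3) = 0.1683; e^(−0.54×4.2) = 0.1035
⟨φ⟩ = 0.63 × (0.1683 − 0.1035) / (0.54 × 0.9) = 0.63 × 0.1333 = 0.0840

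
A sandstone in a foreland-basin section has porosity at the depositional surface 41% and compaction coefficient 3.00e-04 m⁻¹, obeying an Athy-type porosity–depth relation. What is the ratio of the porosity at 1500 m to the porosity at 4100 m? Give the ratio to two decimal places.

2.18

Working in km (1 km = 1000 m; β in km⁻¹ = β in m⁻¹ × 1000):
φ(d₁)/φ(d₂) = e^(−β·d₁)/e^(−β·d₂) = e^{β(d₂−d₁)}
= exp(0.3 × 2.6) = exp(0.78) = 2.1815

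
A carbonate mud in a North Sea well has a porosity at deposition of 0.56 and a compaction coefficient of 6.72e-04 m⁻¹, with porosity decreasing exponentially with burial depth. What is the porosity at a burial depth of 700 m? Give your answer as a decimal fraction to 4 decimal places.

Working in km (1 km = 1000 m; β in km⁻¹ = β in m⁻¹ × 1000):
n = n₀·exp(−β·Z) = 0.56 × exp(−0.672 × 0.7) = 0.56 × exp(−0.4704)
  = 0.56 × 0.6248 = 0.3499

0.3499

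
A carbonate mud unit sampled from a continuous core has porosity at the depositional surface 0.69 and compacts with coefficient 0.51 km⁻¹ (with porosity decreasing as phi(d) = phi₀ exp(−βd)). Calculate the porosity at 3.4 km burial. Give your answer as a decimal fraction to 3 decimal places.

0.122

phi = phi₀·exp(−β·d) = 0.69 × exp(−0.51 × 3.4) = 0.69 × exp(−1.734)
  = 0.69 × 0.1766 = 0.1218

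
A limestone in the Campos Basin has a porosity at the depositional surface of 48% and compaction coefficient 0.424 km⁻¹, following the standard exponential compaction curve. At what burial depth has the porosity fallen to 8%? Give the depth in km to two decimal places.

Invert Athy's law: z = ln(φ₀/φ) / β
z = ln(0.48/0.08) / 0.424 = ln(6) / 0.424 = 1.7918 / 0.424 = 4.226 km

4.23 km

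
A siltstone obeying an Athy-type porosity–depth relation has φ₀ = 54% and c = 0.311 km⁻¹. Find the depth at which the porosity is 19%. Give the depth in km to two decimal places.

Invert Athy's law: Z = ln(φ₀/φ) / c
Z = ln(0.54/0.19) / 0.311 = ln(2.842) / 0.311 = 1.0445 / 0.311 = 3.359 km

3.36 km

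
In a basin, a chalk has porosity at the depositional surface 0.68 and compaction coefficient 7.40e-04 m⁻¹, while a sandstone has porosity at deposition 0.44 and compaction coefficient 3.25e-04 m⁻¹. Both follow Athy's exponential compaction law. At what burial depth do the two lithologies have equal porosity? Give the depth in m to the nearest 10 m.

1050 m

Working in km (1 km = 1000 m; β in km⁻¹ = β in m⁻¹ × 1000):
Set φ₀ₐ e^(−βₐd) = φ₀ᵦ e^(−βᵦd) ⇒ ln(φ₀ₐ/φ₀ᵦ) = (βₐ − βᵦ)·d
d = ln(0.68/0.44) / (0.74 − 0.325) = 0.4353 / 0.415 = 1.049 km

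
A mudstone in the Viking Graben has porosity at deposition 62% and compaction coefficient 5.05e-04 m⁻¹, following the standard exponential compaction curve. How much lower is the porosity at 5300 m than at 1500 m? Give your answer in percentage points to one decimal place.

24.8 percentage points

Working in km (1 km = 1000 m; k in km⁻¹ = k in m⁻¹ × 1000):
phi(1.5) = 0.62·e^(−0.505×1.5) = 0.2907
phi(5.3) = 0.62·e^(−0.505×5.3) = 0.0427
Δphi = 0.2907 − 0.0427 = 0.2480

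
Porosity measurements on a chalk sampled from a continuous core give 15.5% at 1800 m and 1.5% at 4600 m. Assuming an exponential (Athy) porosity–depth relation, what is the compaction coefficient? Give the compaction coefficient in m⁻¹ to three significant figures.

0.000834 m⁻¹

Working in km (1 km = 1000 m; k in km⁻¹ = k in m⁻¹ × 1000):
Athy: n(z) = n₀ e^(−kz) ⇒ n₁/n₂ = e^{k(z₂−z₁)} ⇒ k = ln(n₁/n₂)/(z₂−z₁)
k = ln(0.155/0.015) / (4.6 − 1.8) = ln(10.33) / 2.8 = 2.3354 / 2.8 = 0.8341 km⁻¹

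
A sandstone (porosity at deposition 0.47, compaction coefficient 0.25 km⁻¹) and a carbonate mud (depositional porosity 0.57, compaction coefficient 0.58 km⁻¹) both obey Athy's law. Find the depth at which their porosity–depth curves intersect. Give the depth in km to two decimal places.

0.58 km

Set n₀ₐ e^(−cₐZ) = n₀ᵦ e^(−cᵦZ) ⇒ ln(n₀ₐ/n₀ᵦ) = (cₐ − cᵦ)·Z
Z = ln(0.47/0.57) / (0.25 − 0.58) = -0.1929 / -0.33 = 0.585 km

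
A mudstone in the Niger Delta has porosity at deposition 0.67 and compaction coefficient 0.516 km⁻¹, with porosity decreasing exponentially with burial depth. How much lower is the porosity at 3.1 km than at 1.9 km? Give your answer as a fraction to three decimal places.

0.116

phi(1.9) = 0.67·e^(−0.516×1.9) = 0.2514
phi(3.1) = 0.67·e^(−0.516×3.1) = 0.1353
Δphi = 0.2514 − 0.1353 = 0.1160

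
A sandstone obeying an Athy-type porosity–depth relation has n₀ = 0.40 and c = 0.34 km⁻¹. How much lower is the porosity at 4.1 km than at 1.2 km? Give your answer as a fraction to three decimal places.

0.167

n(1.2) = 0.4·e^(−0.34×1.2) = 0.2660
n(4.1) = 0.4·e^(−0.34×4.1) = 0.0992
Δn = 0.2660 − 0.0992 = 0.1668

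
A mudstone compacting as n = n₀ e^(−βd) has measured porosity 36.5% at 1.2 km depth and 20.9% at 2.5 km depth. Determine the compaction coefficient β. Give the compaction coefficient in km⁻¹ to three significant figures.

0.429 km⁻¹

Athy: n(d) = n₀ e^(−βd) ⇒ n₁/n₂ = e^{β(d₂−d₁)} ⇒ β = ln(n₁/n₂)/(d₂−d₁)
β = ln(0.365/0.209) / (2.5 − 1.2) = ln(1.746) / 1.3 = 0.5576 / 1.3 = 0.4289 km⁻¹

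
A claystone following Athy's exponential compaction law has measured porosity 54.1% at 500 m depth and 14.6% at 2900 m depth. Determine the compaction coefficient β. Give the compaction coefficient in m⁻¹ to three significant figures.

Working in km (1 km = 1000 m; β in km⁻¹ = β in m⁻¹ × 1000):
Athy: phi(d) = phi₀ e^(−βd) ⇒ phi₁/phi₂ = e^{β(d₂−d₁)} ⇒ β = ln(phi₁/phi₂)/(d₂−d₁)
β = ln(0.541/0.146) / (2.9 − 0.5) = ln(3.705) / 2.4 = 1.3098 / 2.4 = 0.5458 km⁻¹

0.000546 m⁻¹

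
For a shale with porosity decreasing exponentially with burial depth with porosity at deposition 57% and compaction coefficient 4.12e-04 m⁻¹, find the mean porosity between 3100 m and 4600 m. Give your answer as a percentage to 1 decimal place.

Working in km (1 km = 1000 m; c in km⁻¹ = c in m⁻¹ × 1000):
⟨φ⟩ = (1/(Z₂−Z₁)) ∫ φ₀ e^(−cZ) dZ = φ₀·(e^(−c·Z₁) − e^(−c·Z₂)) / (c·(Z₂−Z₁))
e^(−0.412×3.1) = 0.2788; e^(−0.412×4.6) = 0.1503
⟨φ⟩ = 0.57 × (0.2788 − 0.1503) / (0.412 × 1.5) = 0.57 × 0.2080 = 0.1185

11.9%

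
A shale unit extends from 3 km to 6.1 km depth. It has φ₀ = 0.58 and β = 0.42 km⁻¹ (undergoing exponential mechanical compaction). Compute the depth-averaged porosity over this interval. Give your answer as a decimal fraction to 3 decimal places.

0.092

⟨φ⟩ = (1/(Z₂−Z₁)) ∫ φ₀ e^(−βZ) dZ = φ₀·(e^(−β·Z₁) − e^(−β·Z₂)) / (β·(Z₂−Z₁))
e^(−0.42×3) = 0.2837; e^(−0.42×6.1) = 0.0772
⟨φ⟩ = 0.58 × (0.2837 − 0.0772) / (0.42 × 3.1) = 0.58 × 0.1586 = 0.0920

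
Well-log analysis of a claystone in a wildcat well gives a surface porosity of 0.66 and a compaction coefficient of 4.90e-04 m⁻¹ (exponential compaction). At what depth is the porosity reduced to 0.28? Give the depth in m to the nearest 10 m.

1750 m

Working in km (1 km = 1000 m; k in km⁻¹ = k in m⁻¹ × 1000):
Invert Athy's law: d = ln(n₀/n) / k
d = ln(0.66/0.28) / 0.49 = ln(2.357) / 0.49 = 0.8575 / 0.49 = 1.750 km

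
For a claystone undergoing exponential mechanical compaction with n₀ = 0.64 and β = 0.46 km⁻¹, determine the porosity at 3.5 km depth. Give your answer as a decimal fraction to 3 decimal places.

n = n₀·exp(−β·Z) = 0.64 × exp(−0.46 × 3.5) = 0.64 × exp(−1.61)
  = 0.64 × 0.1999 = 0.1279

0.128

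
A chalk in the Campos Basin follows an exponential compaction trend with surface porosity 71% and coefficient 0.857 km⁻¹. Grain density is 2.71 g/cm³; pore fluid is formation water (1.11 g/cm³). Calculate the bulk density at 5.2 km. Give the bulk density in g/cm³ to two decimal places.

Porosity at depth: phi = 0.71·exp(−0.857×5.2) = 0.71×0.0116 = 0.0082
Bulk density: ρ_b = (1−phi)ρ_g + phi·ρ_f = 0.9918×2.71 + 0.0082×1.11
       = 2.688 + 0.009 = 2.697 g/cm³

2.70 g/cm³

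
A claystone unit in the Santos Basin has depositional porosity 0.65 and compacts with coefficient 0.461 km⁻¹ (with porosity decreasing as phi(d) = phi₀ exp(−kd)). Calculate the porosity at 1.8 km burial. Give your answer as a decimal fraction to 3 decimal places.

0.283

phi = phi₀·exp(−k·d) = 0.65 × exp(−0.461 × 1.8) = 0.65 × exp(−0.8298)
  = 0.65 × 0.4361 = 0.2835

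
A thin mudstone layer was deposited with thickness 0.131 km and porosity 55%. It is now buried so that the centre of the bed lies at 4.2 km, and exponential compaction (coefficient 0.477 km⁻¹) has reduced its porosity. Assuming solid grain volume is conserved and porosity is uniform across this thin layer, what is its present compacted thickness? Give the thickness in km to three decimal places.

0.064 km

Porosity at 4.2 km: phi = 0.55·exp(−0.477×4.2) = 0.0742
Solid-volume conservation: h(1−phi) = h₀(1−phi₀) ⇒ h = h₀·(1−phi₀)/(1−phi)
h = 0.131 × (1 − 0.55)/(1 − 0.0742) = 0.131 × 0.4861 = 0.0637 km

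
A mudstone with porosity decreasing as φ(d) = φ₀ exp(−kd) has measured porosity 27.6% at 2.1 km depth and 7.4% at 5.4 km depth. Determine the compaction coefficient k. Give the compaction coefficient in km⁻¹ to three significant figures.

0.399 km⁻¹

Athy: φ(d) = φ₀ e^(−kd) ⇒ φ₁/φ₂ = e^{k(d₂−d₁)} ⇒ k = ln(φ₁/φ₂)/(d₂−d₁)
k = ln(0.276/0.074) / (5.4 − 2.1) = ln(3.73) / 3.3 = 1.3163 / 3.3 = 0.3989 km⁻¹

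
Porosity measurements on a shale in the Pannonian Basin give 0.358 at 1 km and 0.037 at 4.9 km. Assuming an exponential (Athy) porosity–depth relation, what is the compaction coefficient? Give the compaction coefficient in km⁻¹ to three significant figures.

0.582 km⁻¹

Athy: phi(d) = phi₀ e^(−βd) ⇒ phi₁/phi₂ = e^{β(d₂−d₁)} ⇒ β = ln(phi₁/phi₂)/(d₂−d₁)
β = ln(0.358/0.037) / (4.9 − 1) = ln(9.676) / 3.9 = 2.2696 / 3.9 = 0.582 km⁻¹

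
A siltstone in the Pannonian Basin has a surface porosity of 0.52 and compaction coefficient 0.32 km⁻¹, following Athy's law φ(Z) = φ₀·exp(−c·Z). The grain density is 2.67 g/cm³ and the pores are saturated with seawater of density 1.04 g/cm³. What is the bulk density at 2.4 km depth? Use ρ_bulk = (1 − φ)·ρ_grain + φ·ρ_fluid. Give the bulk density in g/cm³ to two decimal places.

2.28 g/cm³

Porosity at depth: φ = 0.52·exp(−0.32×2.4) = 0.52×0.4639 = 0.2412
Bulk density: ρ_b = (1−φ)ρ_g + φ·ρ_f = 0.7588×2.67 + 0.2412×1.04
       = 2.026 + 0.251 = 2.277 g/cm³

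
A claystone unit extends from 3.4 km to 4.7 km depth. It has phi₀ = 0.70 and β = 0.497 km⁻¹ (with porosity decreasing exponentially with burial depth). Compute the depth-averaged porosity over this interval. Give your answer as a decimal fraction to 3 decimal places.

0.095

⟨phi⟩ = (1/(z₂−z₁)) ∫ phi₀ e^(−βz) dz = phi₀·(e^(−β·z₁) − e^(−β·z₂)) / (β·(z₂−z₁))
e^(−0.497×3.4) = 0.1846; e^(−0.497×4.7) = 0.0967
⟨phi⟩ = 0.7 × (0.1846 − 0.0967) / (0.497 × 1.3) = 0.7 × 0.1359 = 0.0952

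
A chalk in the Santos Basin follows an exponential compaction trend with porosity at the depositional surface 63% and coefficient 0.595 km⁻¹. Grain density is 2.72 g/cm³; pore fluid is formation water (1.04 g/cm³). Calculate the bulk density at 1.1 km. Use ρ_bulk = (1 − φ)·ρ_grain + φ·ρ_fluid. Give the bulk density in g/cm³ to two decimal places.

Porosity at depth: n = 0.63·exp(−0.595×1.1) = 0.63×0.5197 = 0.3274
Bulk density: ρ_b = (1−n)ρ_g + n·ρ_f = 0.6726×2.72 + 0.3274×1.04
       = 1.829 + 0.341 = 2.170 g/cm³

2.17 g/cm³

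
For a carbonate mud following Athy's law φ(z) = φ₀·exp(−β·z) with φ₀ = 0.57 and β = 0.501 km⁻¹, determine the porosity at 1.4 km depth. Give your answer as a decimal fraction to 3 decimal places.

φ = φ₀·exp(−β·z) = 0.57 × exp(−0.501 × 1.4) = 0.57 × exp(−0.7014)
  = 0.57 × 0.4959 = 0.2827

0.283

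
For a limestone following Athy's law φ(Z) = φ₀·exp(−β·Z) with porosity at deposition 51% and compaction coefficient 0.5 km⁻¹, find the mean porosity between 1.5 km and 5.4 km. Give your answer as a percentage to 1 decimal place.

10.6%

⟨φ⟩ = (1/(Z₂−Z₁)) ∫ φ₀ e^(−βZ) dZ = φ₀·(e^(−β·Z₁) − e^(−β·Z₂)) / (β·(Z₂−Z₁))
e^(−0.5×1.5) = 0.4724; e^(−0.5×5.4) = 0.0672
⟨φ⟩ = 0.51 × (0.4724 − 0.0672) / (0.5 × 3.9) = 0.51 × 0.2078 = 0.1060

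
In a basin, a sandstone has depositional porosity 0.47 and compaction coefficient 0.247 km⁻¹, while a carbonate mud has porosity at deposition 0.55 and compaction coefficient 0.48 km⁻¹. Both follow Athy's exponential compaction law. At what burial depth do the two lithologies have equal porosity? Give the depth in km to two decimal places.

Set φ₀ₐ e^(−cₐZ) = φ₀ᵦ e^(−cᵦZ) ⇒ ln(φ₀ₐ/φ₀ᵦ) = (cₐ − cᵦ)·Z
Z = ln(0.47/0.55) / (0.247 − 0.48) = -0.1572 / -0.233 = 0.675 km

0.67 km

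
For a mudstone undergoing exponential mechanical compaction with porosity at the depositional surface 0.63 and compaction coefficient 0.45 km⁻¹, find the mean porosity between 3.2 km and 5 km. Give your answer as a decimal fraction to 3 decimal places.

0.102

⟨phi⟩ = (1/(Z₂−Z₁)) ∫ phi₀ e^(−βZ) dZ = phi₀·(e^(−β·Z₁) − e^(−β·Z₂)) / (β·(Z₂−Z₁))
e^(−0.45×3.2) = 0.2369; e^(−0.45×5) = 0.1054
⟨phi⟩ = 0.63 × (0.2369 − 0.1054) / (0.45 × 1.8) = 0.63 × 0.1624 = 0.1023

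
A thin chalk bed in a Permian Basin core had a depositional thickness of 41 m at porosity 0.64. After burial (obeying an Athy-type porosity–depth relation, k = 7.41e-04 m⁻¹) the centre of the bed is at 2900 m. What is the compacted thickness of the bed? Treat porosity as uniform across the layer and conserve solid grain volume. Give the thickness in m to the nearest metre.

Working in km (1 km = 1000 m; k in km⁻¹ = k in m⁻¹ × 1000):
Porosity at 2.9 km: n = 0.64·exp(−0.741×2.9) = 0.0746
Solid-volume conservation: h(1−n) = h₀(1−n₀) ⇒ h = h₀·(1−n₀)/(1−n)
h = 0.041 × (1 − 0.64)/(1 − 0.0746) = 0.041 × 0.3890 = 0.0160 km

16 m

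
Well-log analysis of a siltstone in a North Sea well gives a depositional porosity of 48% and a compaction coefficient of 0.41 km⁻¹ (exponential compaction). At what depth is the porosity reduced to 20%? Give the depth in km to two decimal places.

2.14 km

Invert Athy's law: Z = ln(n₀/n) / β
Z = ln(0.48/0.2) / 0.41 = ln(2.4) / 0.41 = 0.8755 / 0.41 = 2.135 km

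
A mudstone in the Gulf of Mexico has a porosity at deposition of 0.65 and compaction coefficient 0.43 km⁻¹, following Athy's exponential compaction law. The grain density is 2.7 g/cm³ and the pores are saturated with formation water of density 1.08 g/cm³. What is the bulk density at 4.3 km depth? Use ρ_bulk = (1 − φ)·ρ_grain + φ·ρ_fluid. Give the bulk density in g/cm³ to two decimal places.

2.53 g/cm³

Porosity at depth: phi = 0.65·exp(−0.43×4.3) = 0.65×0.1574 = 0.1023
Bulk density: ρ_b = (1−phi)ρ_g + phi·ρ_f = 0.8977×2.7 + 0.1023×1.08
       = 2.424 + 0.110 = 2.534 g/cm³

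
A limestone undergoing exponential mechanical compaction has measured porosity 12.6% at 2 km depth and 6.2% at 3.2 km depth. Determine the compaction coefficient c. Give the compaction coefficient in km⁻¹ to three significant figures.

Athy: φ(z) = φ₀ e^(−cz) ⇒ φ₁/φ₂ = e^{c(z₂−z₁)} ⇒ c = ln(φ₁/φ₂)/(z₂−z₁)
c = ln(0.126/0.062) / (3.2 − 2) = ln(2.032) / 1.2 = 0.7091 / 1.2 = 0.591 km⁻¹

0.591 km⁻¹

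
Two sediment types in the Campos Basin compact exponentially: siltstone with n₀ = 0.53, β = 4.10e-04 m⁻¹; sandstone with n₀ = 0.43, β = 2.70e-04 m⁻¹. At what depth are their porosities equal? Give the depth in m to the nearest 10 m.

Working in km (1 km = 1000 m; β in km⁻¹ = β in m⁻¹ × 1000):
Set n₀ₐ e^(−βₐZ) = n₀ᵦ e^(−βᵦZ) ⇒ ln(n₀ₐ/n₀ᵦ) = (βₐ − βᵦ)·Z
Z = ln(0.53/0.43) / (0.41 − 0.27) = 0.2091 / 0.14 = 1.494 km

1490 m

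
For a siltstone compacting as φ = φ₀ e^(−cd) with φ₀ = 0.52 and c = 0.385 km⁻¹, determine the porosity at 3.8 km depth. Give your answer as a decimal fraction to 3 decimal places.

φ = φ₀·exp(−c·d) = 0.52 × exp(−0.385 × 3.8) = 0.52 × exp(−1.463)
  = 0.52 × 0.2315 = 0.1204

0.120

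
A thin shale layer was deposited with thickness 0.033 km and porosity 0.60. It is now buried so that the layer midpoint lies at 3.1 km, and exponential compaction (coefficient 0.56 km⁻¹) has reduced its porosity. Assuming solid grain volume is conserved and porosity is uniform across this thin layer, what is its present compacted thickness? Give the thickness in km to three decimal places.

Porosity at 3.1 km: phi = 0.6·exp(−0.56×3.1) = 0.1057
Solid-volume conservation: h(1−phi) = h₀(1−phi₀) ⇒ h = h₀·(1−phi₀)/(1−phi)
h = 0.033 × (1 − 0.6)/(1 − 0.1057) = 0.033 × 0.4473 = 0.0148 km

0.015 km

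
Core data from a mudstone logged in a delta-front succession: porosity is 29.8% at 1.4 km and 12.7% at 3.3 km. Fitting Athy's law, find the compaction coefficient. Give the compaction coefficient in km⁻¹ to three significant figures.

Athy: n(Z) = n₀ e^(−kZ) ⇒ n₁/n₂ = e^{k(Z₂−Z₁)} ⇒ k = ln(n₁/n₂)/(Z₂−Z₁)
k = ln(0.298/0.127) / (3.3 − 1.4) = ln(2.346) / 1.9 = 0.8529 / 1.9 = 0.4489 km⁻¹

0.449 km⁻¹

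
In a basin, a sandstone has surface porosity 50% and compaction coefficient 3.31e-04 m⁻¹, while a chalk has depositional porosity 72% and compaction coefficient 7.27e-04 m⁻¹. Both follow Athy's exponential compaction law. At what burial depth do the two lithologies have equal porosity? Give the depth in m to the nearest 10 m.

920 m

Working in km (1 km = 1000 m; c in km⁻¹ = c in m⁻¹ × 1000):
Set n₀ₐ e^(−cₐd) = n₀ᵦ e^(−cᵦd) ⇒ ln(n₀ₐ/n₀ᵦ) = (cₐ − cᵦ)·d
d = ln(0.5/0.72) / (0.331 − 0.727) = -0.3646 / -0.396 = 0.921 km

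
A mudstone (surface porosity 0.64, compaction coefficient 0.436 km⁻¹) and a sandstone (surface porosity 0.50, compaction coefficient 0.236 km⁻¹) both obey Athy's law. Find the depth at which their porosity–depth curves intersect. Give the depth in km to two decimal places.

Set n₀ₐ e^(−βₐd) = n₀ᵦ e^(−βᵦd) ⇒ ln(n₀ₐ/n₀ᵦ) = (βₐ − βᵦ)·d
d = ln(0.64/0.5) / (0.436 − 0.236) = 0.2469 / 0.2 = 1.234 km

1.23 km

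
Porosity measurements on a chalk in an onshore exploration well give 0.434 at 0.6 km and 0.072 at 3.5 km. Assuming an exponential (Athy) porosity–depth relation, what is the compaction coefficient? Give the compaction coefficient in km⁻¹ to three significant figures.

0.619 km⁻¹

Athy: n(Z) = n₀ e^(−cZ) ⇒ n₁/n₂ = e^{c(Z₂−Z₁)} ⇒ c = ln(n₁/n₂)/(Z₂−Z₁)
c = ln(0.434/0.072) / (3.5 − 0.6) = ln(6.028) / 2.9 = 1.7964 / 2.9 = 0.6194 km⁻¹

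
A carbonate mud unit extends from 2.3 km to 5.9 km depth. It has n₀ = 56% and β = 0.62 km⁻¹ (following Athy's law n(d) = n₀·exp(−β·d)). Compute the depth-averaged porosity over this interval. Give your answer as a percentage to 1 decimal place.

⟨n⟩ = (1/(d₂−d₁)) ∫ n₀ e^(−βd) dd = n₀·(e^(−β·d₁) − e^(−β·d₂)) / (β·(d₂−d₁))
e^(−0.62×2.3) = 0.2403; e^(−0.62×5.9) = 0.0258
⟨n⟩ = 0.56 × (0.2403 − 0.0258) / (0.62 × 3.6) = 0.56 × 0.0961 = 0.0538

5.4%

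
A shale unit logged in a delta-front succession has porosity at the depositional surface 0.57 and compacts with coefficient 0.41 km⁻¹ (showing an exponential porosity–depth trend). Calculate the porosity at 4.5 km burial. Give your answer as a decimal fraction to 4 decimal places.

0.0901

phi = phi₀·exp(−k·z) = 0.57 × exp(−0.41 × 4.5) = 0.57 × exp(−1.845)
  = 0.57 × 0.1580 = 0.0901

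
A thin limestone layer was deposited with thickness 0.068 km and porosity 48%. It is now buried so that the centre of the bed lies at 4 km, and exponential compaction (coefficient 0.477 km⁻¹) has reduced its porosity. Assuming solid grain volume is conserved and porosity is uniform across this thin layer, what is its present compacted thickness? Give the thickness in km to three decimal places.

0.038 km

Porosity at 4 km: n = 0.48·exp(−0.477×4) = 0.0712
Solid-volume conservation: h(1−n) = h₀(1−n₀) ⇒ h = h₀·(1−n₀)/(1−n)
h = 0.068 × (1 − 0.48)/(1 − 0.0712) = 0.068 × 0.5599 = 0.0381 km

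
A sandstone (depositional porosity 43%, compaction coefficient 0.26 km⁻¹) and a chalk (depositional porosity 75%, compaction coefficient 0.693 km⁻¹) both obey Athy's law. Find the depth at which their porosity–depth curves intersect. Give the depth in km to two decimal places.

1.28 km

Set φ₀ₐ e^(−kₐz) = φ₀ᵦ e^(−kᵦz) ⇒ ln(φ₀ₐ/φ₀ᵦ) = (kₐ − kᵦ)·z
z = ln(0.43/0.75) / (0.26 − 0.693) = -0.5563 / -0.433 = 1.285 km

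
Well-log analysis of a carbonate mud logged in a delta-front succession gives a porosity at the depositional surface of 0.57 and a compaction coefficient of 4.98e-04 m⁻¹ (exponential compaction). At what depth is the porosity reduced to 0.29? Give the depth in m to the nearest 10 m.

1360 m

Working in km (1 km = 1000 m; k in km⁻¹ = k in m⁻¹ × 1000):
Invert Athy's law: d = ln(n₀/n) / k
d = ln(0.57/0.29) / 0.498 = ln(1.966) / 0.498 = 0.6758 / 0.498 = 1.357 km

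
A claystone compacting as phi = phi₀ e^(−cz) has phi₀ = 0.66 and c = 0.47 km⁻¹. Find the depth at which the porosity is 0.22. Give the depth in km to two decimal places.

2.34 km

Invert Athy's law: z = ln(phi₀/phi) / c
z = ln(0.66/0.22) / 0.47 = ln(3) / 0.47 = 1.0986 / 0.47 = 2.337 km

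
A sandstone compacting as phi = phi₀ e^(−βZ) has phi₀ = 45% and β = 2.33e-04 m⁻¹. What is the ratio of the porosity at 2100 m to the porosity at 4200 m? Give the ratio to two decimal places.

1.63

Working in km (1 km = 1000 m; β in km⁻¹ = β in m⁻¹ × 1000):
phi(Z₁)/phi(Z₂) = e^(−β·Z₁)/e^(−β·Z₂) = e^{β(Z₂−Z₁)}
= exp(0.233 × 2.1) = exp(0.4893) = 1.6312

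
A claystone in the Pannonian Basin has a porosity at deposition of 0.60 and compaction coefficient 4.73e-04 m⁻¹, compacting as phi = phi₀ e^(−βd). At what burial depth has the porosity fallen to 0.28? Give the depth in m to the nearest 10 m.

Working in km (1 km = 1000 m; β in km⁻¹ = β in m⁻¹ × 1000):
Invert Athy's law: d = ln(phi₀/phi) / β
d = ln(0.6/0.28) / 0.473 = ln(2.143) / 0.473 = 0.7621 / 0.473 = 1.611 km

1610 m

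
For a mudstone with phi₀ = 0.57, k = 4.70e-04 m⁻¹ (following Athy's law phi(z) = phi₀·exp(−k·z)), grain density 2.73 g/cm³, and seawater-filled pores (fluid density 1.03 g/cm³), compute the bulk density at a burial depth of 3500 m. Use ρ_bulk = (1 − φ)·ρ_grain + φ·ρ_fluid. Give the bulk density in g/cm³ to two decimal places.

2.54 g/cm³

Working in km (1 km = 1000 m; k in km⁻¹ = k in m⁻¹ × 1000):
Porosity at depth: phi = 0.57·exp(−0.47×3.5) = 0.57×0.1930 = 0.1100
Bulk density: ρ_b = (1−phi)ρ_g + phi·ρ_f = 0.8900×2.73 + 0.1100×1.03
       = 2.430 + 0.113 = 2.543 g/cm³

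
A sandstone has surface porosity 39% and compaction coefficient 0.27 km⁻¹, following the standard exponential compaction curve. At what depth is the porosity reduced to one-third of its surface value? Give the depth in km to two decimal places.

n/n₀ = 1/3 ⇒ exp(−k·z) = 1/3 ⇒ z = ln(3) / k
z = 1.0986 / 0.27 = 4.069 km

4.07 km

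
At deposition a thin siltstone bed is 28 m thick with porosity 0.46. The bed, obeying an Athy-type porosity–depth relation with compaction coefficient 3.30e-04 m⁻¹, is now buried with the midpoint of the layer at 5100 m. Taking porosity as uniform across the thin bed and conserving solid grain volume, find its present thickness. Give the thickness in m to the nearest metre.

Working in km (1 km = 1000 m; k in km⁻¹ = k in m⁻¹ × 1000):
Porosity at 5.1 km: n = 0.46·exp(−0.33×5.1) = 0.0855
Solid-volume conservation: h(1−n) = h₀(1−n₀) ⇒ h = h₀·(1−n₀)/(1−n)
h = 0.028 × (1 − 0.46)/(1 − 0.0855) = 0.028 × 0.5905 = 0.0165 km

17 m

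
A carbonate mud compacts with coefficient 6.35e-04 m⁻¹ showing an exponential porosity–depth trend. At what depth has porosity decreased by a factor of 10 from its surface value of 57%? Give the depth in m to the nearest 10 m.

3630 m

Working in km (1 km = 1000 m; k in km⁻¹ = k in m⁻¹ × 1000):
φ/φ₀ = 1/10 ⇒ exp(−k·Z) = 1/10 ⇒ Z = ln(10) / k
Z = 2.3026 / 0.635 = 3.626 km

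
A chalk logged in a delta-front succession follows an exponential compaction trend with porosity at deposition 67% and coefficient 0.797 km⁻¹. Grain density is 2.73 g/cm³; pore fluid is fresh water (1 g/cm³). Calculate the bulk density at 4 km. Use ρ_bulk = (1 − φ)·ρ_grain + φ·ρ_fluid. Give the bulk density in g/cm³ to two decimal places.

2.68 g/cm³

Porosity at depth: phi = 0.67·exp(−0.797×4) = 0.67×0.0413 = 0.0276
Bulk density: ρ_b = (1−phi)ρ_g + phi·ρ_f = 0.9724×2.73 + 0.0276×1
       = 2.655 + 0.028 = 2.682 g/cm³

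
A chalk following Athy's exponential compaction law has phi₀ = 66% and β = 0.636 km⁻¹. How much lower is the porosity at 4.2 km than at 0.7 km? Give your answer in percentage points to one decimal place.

phi(0.7) = 0.66·e^(−0.636×0.7) = 0.4229
phi(4.2) = 0.66·e^(−0.636×4.2) = 0.0457
Δphi = 0.4229 − 0.0457 = 0.3772

37.7 percentage points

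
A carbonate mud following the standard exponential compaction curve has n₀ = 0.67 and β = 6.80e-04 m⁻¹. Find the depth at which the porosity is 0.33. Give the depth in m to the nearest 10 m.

Working in km (1 km = 1000 m; β in km⁻¹ = β in m⁻¹ × 1000):
Invert Athy's law: z = ln(n₀/n) / β
z = ln(0.67/0.33) / 0.68 = ln(2.03) / 0.68 = 0.7082 / 0.68 = 1.041 km

1040 m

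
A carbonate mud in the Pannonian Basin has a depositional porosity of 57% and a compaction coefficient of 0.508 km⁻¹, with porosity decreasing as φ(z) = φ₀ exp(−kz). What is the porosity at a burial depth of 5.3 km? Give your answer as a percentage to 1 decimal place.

φ = φ₀·exp(−k·z) = 0.57 × exp(−0.508 × 5.3) = 0.57 × exp(−2.692)
  = 0.57 × 0.0677 = 0.0386

3.9%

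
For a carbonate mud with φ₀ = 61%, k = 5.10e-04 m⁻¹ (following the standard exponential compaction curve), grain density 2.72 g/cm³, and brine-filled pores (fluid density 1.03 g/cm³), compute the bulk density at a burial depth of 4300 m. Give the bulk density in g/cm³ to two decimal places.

Working in km (1 km = 1000 m; k in km⁻¹ = k in m⁻¹ × 1000):
Porosity at depth: φ = 0.61·exp(−0.51×4.3) = 0.61×0.1116 = 0.0681
Bulk density: ρ_b = (1−φ)ρ_g + φ·ρ_f = 0.9319×2.72 + 0.0681×1.03
       = 2.535 + 0.070 = 2.605 g/cm³

2.60 g/cm³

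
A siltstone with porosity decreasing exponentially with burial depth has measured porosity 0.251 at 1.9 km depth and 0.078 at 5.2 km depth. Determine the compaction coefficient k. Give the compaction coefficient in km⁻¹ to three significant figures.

0.354 km⁻¹

Athy: phi(Z) = phi₀ e^(−kZ) ⇒ phi₁/phi₂ = e^{k(Z₂−Z₁)} ⇒ k = ln(phi₁/phi₂)/(Z₂−Z₁)
k = ln(0.251/0.078) / (5.2 − 1.9) = ln(3.218) / 3.3 = 1.1687 / 3.3 = 0.3542 km⁻¹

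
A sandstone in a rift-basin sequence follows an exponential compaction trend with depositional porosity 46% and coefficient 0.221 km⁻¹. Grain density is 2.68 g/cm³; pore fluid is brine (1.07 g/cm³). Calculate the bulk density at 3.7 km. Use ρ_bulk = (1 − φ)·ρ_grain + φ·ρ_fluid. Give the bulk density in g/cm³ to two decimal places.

2.35 g/cm³

Porosity at depth: φ = 0.46·exp(−0.221×3.7) = 0.46×0.4414 = 0.2031
Bulk density: ρ_b = (1−φ)ρ_g + φ·ρ_f = 0.7969×2.68 + 0.2031×1.07
       = 2.136 + 0.217 = 2.353 g/cm³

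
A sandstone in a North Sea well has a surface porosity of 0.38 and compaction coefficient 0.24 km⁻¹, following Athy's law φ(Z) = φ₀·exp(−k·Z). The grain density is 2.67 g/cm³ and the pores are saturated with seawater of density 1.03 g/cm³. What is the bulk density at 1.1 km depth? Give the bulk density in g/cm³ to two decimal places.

2.19 g/cm³

Porosity at depth: φ = 0.38·exp(−0.24×1.1) = 0.38×0.7680 = 0.2918
Bulk density: ρ_b = (1−φ)ρ_g + φ·ρ_f = 0.7082×2.67 + 0.2918×1.03
       = 1.891 + 0.301 = 2.191 g/cm³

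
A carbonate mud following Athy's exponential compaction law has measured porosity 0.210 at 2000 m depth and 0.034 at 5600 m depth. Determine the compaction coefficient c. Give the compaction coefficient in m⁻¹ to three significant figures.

0.000506 m⁻¹

Working in km (1 km = 1000 m; c in km⁻¹ = c in m⁻¹ × 1000):
Athy: n(Z) = n₀ e^(−cZ) ⇒ n₁/n₂ = e^{c(Z₂−Z₁)} ⇒ c = ln(n₁/n₂)/(Z₂−Z₁)
c = ln(0.21/0.034) / (5.6 − 2) = ln(6.176) / 3.6 = 1.8207 / 3.6 = 0.5058 km⁻¹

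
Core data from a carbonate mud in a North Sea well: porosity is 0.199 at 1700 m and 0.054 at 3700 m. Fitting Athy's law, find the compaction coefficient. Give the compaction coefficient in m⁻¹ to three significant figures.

0.000652 m⁻¹

Working in km (1 km = 1000 m; k in km⁻¹ = k in m⁻¹ × 1000):
Athy: n(z) = n₀ e^(−kz) ⇒ n₁/n₂ = e^{k(z₂−z₁)} ⇒ k = ln(n₁/n₂)/(z₂−z₁)
k = ln(0.199/0.054) / (3.7 − 1.7) = ln(3.685) / 2 = 1.3043 / 2 = 0.6522 km⁻¹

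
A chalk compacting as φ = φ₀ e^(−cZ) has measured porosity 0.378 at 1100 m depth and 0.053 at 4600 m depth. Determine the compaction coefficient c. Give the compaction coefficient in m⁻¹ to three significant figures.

0.000561 m⁻¹

Working in km (1 km = 1000 m; c in km⁻¹ = c in m⁻¹ × 1000):
Athy: φ(Z) = φ₀ e^(−cZ) ⇒ φ₁/φ₂ = e^{c(Z₂−Z₁)} ⇒ c = ln(φ₁/φ₂)/(Z₂−Z₁)
c = ln(0.378/0.053) / (4.6 − 1.1) = ln(7.132) / 3.5 = 1.9646 / 3.5 = 0.5613 km⁻¹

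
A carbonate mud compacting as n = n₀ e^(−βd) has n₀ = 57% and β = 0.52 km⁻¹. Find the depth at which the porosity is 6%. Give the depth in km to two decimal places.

4.33 km

Invert Athy's law: d = ln(n₀/n) / β
d = ln(0.57/0.06) / 0.52 = ln(9.5) / 0.52 = 2.2513 / 0.52 = 4.329 km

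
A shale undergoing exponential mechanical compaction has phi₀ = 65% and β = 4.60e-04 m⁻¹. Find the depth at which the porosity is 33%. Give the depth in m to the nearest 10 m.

Working in km (1 km = 1000 m; β in km⁻¹ = β in m⁻¹ × 1000):
Invert Athy's law: z = ln(phi₀/phi) / β
z = ln(0.65/0.33) / 0.46 = ln(1.97) / 0.46 = 0.6779 / 0.46 = 1.474 km

1470 m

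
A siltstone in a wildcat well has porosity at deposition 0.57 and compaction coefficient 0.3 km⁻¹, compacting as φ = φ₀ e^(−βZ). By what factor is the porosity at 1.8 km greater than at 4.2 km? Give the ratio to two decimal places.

φ(Z₁)/φ(Z₂) = e^(−β·Z₁)/e^(−β·Z₂) = e^{β(Z₂−Z₁)}
= exp(0.3 × 2.4) = exp(0.72) = 2.0544

2.05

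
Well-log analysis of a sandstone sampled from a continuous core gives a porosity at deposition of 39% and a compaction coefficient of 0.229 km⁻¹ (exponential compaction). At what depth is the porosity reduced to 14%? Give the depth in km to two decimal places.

4.47 km

Invert Athy's law: Z = ln(φ₀/φ) / k
Z = ln(0.39/0.14) / 0.229 = ln(2.786) / 0.229 = 1.0245 / 0.229 = 4.474 km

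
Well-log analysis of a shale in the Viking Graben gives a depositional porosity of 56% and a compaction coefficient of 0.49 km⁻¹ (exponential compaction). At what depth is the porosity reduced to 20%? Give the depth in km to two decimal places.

Invert Athy's law: z = ln(phi₀/phi) / c
z = ln(0.56/0.2) / 0.49 = ln(2.8) / 0.49 = 1.0296 / 0.49 = 2.101 km

2.10 km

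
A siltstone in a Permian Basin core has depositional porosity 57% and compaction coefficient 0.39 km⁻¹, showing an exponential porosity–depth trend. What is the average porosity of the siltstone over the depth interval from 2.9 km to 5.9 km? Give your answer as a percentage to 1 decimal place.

10.8%

⟨phi⟩ = (1/(z₂−z₁)) ∫ phi₀ e^(−βz) dz = phi₀·(e^(−β·z₁) − e^(−β·z₂)) / (β·(z₂−z₁))
e^(−0.39×2.9) = 0.3227; e^(−0.39×5.9) = 0.1002
⟨phi⟩ = 0.57 × (0.3227 − 0.1002) / (0.39 × 3) = 0.57 × 0.1902 = 0.1084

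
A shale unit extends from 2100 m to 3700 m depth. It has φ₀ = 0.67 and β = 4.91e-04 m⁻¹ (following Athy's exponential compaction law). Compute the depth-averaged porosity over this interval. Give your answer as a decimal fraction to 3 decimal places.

Working in km (1 km = 1000 m; β in km⁻¹ = β in m⁻¹ × 1000):
⟨φ⟩ = (1/(Z₂−Z₁)) ∫ φ₀ e^(−βZ) dZ = φ₀·(e^(−β·Z₁) − e^(−β·Z₂)) / (β·(Z₂−Z₁))
e^(−0.491×2.1) = 0.3566; e^(−0.491×3.7) = 0.1626
⟨φ⟩ = 0.67 × (0.3566 − 0.1626) / (0.491 × 1.6) = 0.67 × 0.2470 = 0.1655

0.165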